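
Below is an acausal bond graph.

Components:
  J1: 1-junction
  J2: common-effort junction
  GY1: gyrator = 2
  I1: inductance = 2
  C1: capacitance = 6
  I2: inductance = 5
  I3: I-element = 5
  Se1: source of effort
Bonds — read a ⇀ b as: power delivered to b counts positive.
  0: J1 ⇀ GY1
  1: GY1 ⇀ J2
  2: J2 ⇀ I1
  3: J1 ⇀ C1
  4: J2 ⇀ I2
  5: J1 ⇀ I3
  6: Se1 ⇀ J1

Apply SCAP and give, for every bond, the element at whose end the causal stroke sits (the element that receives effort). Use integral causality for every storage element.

bond 0 →J1
bond 1 →J2
bond 2 →I1
bond 3 →J1
bond 4 →I2
bond 5 →I3
bond 6 →J1

b6 |J1  (Se1 fixes effort; stroke away)
b2 |I1  (I1: I, integral causality)
b3 |J1  (C1: C, integral causality)
b4 |I2  (I2: I, integral causality)
b1 |J2  (J2 needs exactly one e-in)
b0 |J1  (GY1: gyrator matches bond 1)
b5 |I3  (closing 1-jn rule on J1)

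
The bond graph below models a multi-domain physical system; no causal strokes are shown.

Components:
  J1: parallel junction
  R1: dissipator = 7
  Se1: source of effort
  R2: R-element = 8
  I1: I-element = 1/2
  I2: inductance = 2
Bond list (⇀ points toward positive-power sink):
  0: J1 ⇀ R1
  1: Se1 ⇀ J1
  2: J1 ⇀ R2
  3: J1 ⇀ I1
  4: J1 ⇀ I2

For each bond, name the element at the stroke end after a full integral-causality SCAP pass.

bond 0 |R1
bond 1 |J1
bond 2 |R2
bond 3 |I1
bond 4 |I2

β1 |J1  (source Se1 imposes e)
β0 |R1  (0-jn J1 has e-setter on 1)
β2 |R2  (0-jn J1 has e-setter on 1)
β3 |I1  (0-jn J1 has e-setter on 1)
β4 |I2  (0-jn J1 has e-setter on 1)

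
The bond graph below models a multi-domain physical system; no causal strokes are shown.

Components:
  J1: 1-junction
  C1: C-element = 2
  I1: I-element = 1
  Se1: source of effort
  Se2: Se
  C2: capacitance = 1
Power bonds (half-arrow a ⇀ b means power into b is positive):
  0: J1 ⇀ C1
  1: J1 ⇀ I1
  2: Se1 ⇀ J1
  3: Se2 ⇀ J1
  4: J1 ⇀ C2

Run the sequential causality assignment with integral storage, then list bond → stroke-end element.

β2 →J1  (Se1 fixes effort; stroke away)
β3 →J1  (Se2: effort source, stroke at far end)
β0 →J1  (prefer integral on C1)
β1 →I1  (I1 outputs flow p/I1)
β4 →J1  (J1 flow already set via bond 1)

bond 0 |J1
bond 1 |I1
bond 2 |J1
bond 3 |J1
bond 4 |J1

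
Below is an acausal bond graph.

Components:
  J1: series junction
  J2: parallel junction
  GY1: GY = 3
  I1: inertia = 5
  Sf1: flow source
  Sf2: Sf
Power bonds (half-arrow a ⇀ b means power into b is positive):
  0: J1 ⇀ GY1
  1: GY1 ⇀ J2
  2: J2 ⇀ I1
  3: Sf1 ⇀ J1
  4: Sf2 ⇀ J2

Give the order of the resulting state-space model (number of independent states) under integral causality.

#3 |Sf1  (Sf1 fixes flow; stroke at Sf1)
#4 |Sf2  (source Sf2 imposes f)
#0 |J1  (J1 flow already set via bond 3)
#1 |J2  (GY1 both-in/both-out from 0)
#2 |I1  (common-e at J2 fixed by 1)

1  (I1 all integral)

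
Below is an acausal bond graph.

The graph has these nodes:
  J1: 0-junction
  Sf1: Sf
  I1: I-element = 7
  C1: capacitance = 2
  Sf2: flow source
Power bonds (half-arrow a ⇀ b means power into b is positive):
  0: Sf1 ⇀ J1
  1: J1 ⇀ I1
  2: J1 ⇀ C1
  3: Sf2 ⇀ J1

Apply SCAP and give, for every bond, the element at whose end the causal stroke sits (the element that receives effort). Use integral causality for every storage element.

bond 0 stroke at Sf1
bond 1 stroke at I1
bond 2 stroke at J1
bond 3 stroke at Sf2

bond 0 →Sf1  (Sf1 (Sf) sets flow on bond)
bond 3 →Sf2  (Sf2 (Sf) sets flow on bond)
bond 1 →I1  (I1: I, integral causality)
bond 2 →J1  (closing 0-jn rule on J1)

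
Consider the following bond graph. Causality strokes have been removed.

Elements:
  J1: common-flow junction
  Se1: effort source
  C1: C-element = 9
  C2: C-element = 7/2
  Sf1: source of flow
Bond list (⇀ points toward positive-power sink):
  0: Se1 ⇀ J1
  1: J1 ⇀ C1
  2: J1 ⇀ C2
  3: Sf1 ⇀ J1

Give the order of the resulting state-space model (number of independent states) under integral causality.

#0 →J1  (Se1: effort source, stroke at far end)
#3 →Sf1  (Sf1 fixes flow; stroke at Sf1)
#1 →J1  (common-f at J1 fixed by 3)
#2 →J1  (J1: bond 3 brought flow, rest push out)

2  (C1, C2 all integral)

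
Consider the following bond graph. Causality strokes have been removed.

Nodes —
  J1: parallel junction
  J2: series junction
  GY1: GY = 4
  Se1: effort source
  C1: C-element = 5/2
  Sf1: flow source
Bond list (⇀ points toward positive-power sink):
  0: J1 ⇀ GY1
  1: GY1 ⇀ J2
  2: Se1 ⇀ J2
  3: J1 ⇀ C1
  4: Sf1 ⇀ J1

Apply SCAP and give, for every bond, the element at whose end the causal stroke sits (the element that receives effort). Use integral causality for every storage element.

b0 |GY1
b1 |GY1
b2 |J2
b3 |J1
b4 |Sf1

β2 stroke→J2  (source Se1 imposes e)
β4 stroke→Sf1  (source Sf1 imposes f)
β1 stroke→GY1  (J2 needs exactly one f-in)
β0 stroke→GY1  (GY1: gyrator matches bond 1)
β3 stroke→J1  (J1: last free bond brings effort in)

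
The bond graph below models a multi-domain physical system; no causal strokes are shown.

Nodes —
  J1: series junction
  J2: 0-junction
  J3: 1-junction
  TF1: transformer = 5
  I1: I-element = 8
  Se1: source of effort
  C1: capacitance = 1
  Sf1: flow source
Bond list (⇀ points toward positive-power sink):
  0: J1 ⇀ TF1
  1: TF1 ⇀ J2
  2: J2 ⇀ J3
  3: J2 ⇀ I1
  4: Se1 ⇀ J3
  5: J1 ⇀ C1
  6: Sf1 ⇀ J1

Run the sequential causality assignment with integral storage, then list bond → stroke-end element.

#4 →J3  (source Se1 imposes e)
#6 →Sf1  (Sf1 (Sf) sets flow on bond)
#0 →J1  (1-jn J1 has f-setter on 6)
#5 →J1  (1-jn J1 has f-setter on 6)
#2 →J2  (closing 1-jn rule on J3)
#1 →TF1  (through TF1, causality passes straight; one stroke at TF1)
#3 →I1  (J2: bond 2 brought effort, rest push out)

bond 0 stroke→J1
bond 1 stroke→TF1
bond 2 stroke→J2
bond 3 stroke→I1
bond 4 stroke→J3
bond 5 stroke→J1
bond 6 stroke→Sf1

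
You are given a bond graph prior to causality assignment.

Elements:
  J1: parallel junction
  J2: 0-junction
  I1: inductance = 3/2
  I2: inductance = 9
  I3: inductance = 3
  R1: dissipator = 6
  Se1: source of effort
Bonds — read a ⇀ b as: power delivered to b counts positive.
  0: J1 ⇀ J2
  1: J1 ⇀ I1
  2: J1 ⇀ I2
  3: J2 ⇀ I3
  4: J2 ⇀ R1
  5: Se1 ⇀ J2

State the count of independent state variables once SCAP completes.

3  (I1, I2, I3 all integral)

b5 stroke at J2  (source Se1 imposes e)
b0 stroke at J1  (common-e at J2 fixed by 5)
b3 stroke at I3  (0-jn J2 has e-setter on 5)
b4 stroke at R1  (common-e at J2 fixed by 5)
b1 stroke at I1  (common-e at J1 fixed by 0)
b2 stroke at I2  (J1: bond 0 brought effort, rest push out)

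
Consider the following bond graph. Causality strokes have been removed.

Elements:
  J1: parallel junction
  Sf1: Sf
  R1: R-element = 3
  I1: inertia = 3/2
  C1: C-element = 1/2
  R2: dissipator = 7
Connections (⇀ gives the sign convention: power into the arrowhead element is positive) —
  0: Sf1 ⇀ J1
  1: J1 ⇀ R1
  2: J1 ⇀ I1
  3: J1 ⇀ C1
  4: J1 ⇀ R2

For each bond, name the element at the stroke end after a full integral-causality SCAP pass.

b0 →Sf1  (Sf1 (Sf) sets flow on bond)
b2 →I1  (I1 integral (f out))
b3 →J1  (C1 integral (e out))
b1 →R1  (J1 effort already set via bond 3)
b4 →R2  (J1 effort already set via bond 3)

#0 →Sf1
#1 →R1
#2 →I1
#3 →J1
#4 →R2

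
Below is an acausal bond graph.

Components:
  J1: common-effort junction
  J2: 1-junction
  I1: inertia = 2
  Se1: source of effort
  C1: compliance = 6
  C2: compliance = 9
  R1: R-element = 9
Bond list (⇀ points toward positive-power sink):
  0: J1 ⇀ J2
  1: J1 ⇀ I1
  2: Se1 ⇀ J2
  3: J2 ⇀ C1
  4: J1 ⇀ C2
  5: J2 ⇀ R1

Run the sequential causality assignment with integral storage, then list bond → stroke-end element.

b0 →J2
b1 →I1
b2 →J2
b3 →J2
b4 →J1
b5 →R1

b2 →J2  (source Se1 imposes e)
b1 →I1  (prefer integral on I1)
b3 →J2  (C1 outputs effort q/C1)
b4 →J1  (C2: C, integral causality)
b0 →J2  (common-e at J1 fixed by 4)
b5 →R1  (J2: last free bond brings flow in)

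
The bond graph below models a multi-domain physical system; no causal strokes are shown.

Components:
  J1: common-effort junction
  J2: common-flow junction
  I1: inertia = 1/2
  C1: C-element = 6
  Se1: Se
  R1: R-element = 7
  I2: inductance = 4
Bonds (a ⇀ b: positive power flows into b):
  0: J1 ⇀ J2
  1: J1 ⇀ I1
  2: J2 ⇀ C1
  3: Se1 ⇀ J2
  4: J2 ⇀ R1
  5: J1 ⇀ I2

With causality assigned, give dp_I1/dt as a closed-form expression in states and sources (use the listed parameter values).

dp_I1/dt = -E_Se1 - 14*p_I1 - 7*p_I2/4 + q_C1/6

β3 →J2  (source Se1 imposes e)
β1 →I1  (I1 outputs flow p/I1)
β2 →J2  (C1 outputs effort q/C1)
β5 →I2  (I2 integral (f out))
β0 →J1  (J1: last free bond brings effort in)
β4 →J2  (J2: bond 0 brought flow, rest push out)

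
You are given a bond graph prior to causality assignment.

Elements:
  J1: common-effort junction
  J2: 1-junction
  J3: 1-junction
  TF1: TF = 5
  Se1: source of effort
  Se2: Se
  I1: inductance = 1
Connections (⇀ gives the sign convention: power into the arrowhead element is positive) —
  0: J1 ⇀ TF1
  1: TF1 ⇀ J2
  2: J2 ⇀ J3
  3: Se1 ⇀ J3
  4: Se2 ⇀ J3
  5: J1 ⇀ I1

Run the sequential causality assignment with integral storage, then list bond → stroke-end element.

#0 stroke→J1
#1 stroke→TF1
#2 stroke→J2
#3 stroke→J3
#4 stroke→J3
#5 stroke→I1

#3 |J3  (Se1 (Se) sets effort on bond)
#4 |J3  (Se2 (Se) sets effort on bond)
#2 |J2  (only one flow-in slot at J3)
#1 |TF1  (closing 1-jn rule on J2)
#0 |J1  (TF1 one-in-one-out from 1)
#5 |I1  (J1: bond 0 brought effort, rest push out)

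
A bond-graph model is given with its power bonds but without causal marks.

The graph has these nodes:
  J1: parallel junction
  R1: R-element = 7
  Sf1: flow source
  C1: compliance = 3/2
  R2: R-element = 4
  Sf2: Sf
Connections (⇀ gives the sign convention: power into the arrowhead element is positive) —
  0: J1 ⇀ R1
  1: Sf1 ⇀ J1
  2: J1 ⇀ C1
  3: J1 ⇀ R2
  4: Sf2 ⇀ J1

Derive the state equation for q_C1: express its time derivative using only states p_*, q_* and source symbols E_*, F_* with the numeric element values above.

dq_C1/dt = F_Sf1 + F_Sf2 - 11*q_C1/42

#1 |Sf1  (Sf1: flow source, stroke at near end)
#4 |Sf2  (Sf2: flow source, stroke at near end)
#2 |J1  (C1: C, integral causality)
#0 |R1  (J1 effort already set via bond 2)
#3 |R2  (0-jn J1 has e-setter on 2)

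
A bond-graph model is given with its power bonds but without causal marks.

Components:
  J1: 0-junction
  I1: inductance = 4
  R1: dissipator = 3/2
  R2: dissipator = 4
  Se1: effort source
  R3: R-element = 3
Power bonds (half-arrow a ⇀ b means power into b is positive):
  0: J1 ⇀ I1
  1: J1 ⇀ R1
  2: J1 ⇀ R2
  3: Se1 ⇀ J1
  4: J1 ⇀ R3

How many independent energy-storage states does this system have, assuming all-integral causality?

#3 stroke→J1  (Se1 (Se) sets effort on bond)
#0 stroke→I1  (J1: bond 3 brought effort, rest push out)
#1 stroke→R1  (J1: bond 3 brought effort, rest push out)
#2 stroke→R2  (J1: bond 3 brought effort, rest push out)
#4 stroke→R3  (J1 effort already set via bond 3)

1  (I1 all integral)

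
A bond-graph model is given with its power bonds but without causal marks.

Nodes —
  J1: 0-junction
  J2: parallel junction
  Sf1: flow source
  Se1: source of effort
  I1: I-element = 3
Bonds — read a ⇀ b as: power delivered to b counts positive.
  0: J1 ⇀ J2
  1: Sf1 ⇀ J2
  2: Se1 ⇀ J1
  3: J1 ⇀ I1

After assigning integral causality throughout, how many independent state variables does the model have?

#1 →Sf1  (Sf1 (Sf) sets flow on bond)
#2 →J1  (source Se1 imposes e)
#0 →J2  (J1 effort already set via bond 2)
#3 →I1  (J1: bond 2 brought effort, rest push out)

1  (I1 all integral)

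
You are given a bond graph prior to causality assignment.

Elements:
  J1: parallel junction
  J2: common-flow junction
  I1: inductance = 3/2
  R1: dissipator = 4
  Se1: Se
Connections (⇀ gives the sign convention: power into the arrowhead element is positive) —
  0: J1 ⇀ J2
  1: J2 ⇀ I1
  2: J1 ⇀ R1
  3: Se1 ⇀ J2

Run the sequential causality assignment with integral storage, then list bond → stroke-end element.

bond 0 stroke→J2
bond 1 stroke→I1
bond 2 stroke→J1
bond 3 stroke→J2

bond 3 |J2  (Se1: effort source, stroke at far end)
bond 1 |I1  (I1 outputs flow p/I1)
bond 0 |J2  (J2: bond 1 brought flow, rest push out)
bond 2 |J1  (closing 0-jn rule on J1)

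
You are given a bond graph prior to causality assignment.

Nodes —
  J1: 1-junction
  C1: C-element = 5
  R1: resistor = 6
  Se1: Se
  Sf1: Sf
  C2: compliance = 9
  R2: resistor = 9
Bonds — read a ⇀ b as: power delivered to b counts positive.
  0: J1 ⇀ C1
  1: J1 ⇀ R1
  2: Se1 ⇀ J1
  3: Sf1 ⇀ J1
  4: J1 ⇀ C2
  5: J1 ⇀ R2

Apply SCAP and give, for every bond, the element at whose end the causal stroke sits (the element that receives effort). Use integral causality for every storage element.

b0 |J1
b1 |J1
b2 |J1
b3 |Sf1
b4 |J1
b5 |J1

b2 stroke→J1  (Se1 (Se) sets effort on bond)
b3 stroke→Sf1  (Sf1 fixes flow; stroke at Sf1)
b0 stroke→J1  (J1 flow already set via bond 3)
b1 stroke→J1  (1-jn J1 has f-setter on 3)
b4 stroke→J1  (J1 flow already set via bond 3)
b5 stroke→J1  (common-f at J1 fixed by 3)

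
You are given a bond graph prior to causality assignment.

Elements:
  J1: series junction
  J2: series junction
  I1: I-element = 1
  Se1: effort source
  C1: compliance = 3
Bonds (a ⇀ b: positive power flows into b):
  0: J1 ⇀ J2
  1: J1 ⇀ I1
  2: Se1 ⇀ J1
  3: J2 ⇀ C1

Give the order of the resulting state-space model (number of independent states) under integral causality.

2  (C1, I1 all integral)

b2 stroke→J1  (Se1: effort source, stroke at far end)
b1 stroke→I1  (I1: I, integral causality)
b0 stroke→J1  (J1: bond 1 brought flow, rest push out)
b3 stroke→J2  (J2 flow already set via bond 0)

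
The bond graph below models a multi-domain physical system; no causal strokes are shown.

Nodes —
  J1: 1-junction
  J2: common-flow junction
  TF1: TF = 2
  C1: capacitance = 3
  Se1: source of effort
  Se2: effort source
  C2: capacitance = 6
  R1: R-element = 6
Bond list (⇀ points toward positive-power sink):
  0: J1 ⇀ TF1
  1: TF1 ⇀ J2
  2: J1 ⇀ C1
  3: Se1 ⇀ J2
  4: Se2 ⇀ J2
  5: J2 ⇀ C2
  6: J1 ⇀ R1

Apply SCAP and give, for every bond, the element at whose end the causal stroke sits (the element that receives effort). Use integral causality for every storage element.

#3 stroke at J2  (Se1: effort source, stroke at far end)
#4 stroke at J2  (Se2 (Se) sets effort on bond)
#2 stroke at J1  (C1 outputs effort q/C1)
#5 stroke at J2  (C2: C, integral causality)
#1 stroke at TF1  (only one flow-in slot at J2)
#0 stroke at J1  (TF1: transformer flips bond 1)
#6 stroke at R1  (J1: last free bond brings flow in)

β0 |J1
β1 |TF1
β2 |J1
β3 |J2
β4 |J2
β5 |J2
β6 |R1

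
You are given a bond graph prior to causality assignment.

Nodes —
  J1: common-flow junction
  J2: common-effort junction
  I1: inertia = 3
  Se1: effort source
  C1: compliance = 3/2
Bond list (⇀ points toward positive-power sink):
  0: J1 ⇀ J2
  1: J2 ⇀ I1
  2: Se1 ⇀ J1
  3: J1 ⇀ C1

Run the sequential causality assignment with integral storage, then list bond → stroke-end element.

#0 stroke at J2
#1 stroke at I1
#2 stroke at J1
#3 stroke at J1

β2 stroke→J1  (Se1 fixes effort; stroke away)
β1 stroke→I1  (I1 integral (f out))
β0 stroke→J2  (J2: last free bond brings effort in)
β3 stroke→J1  (J1: bond 0 brought flow, rest push out)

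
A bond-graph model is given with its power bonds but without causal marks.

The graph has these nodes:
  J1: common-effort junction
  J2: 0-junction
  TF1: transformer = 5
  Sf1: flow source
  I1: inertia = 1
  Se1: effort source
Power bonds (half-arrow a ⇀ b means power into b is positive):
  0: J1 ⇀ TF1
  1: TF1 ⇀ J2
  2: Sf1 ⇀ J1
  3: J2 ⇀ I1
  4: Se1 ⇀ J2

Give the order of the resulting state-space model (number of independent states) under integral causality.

#2 →Sf1  (Sf1 fixes flow; stroke at Sf1)
#4 →J2  (Se1 (Se) sets effort on bond)
#0 →J1  (closing 0-jn rule on J1)
#1 →TF1  (J2 effort already set via bond 4)
#3 →I1  (common-e at J2 fixed by 4)

1  (I1 all integral)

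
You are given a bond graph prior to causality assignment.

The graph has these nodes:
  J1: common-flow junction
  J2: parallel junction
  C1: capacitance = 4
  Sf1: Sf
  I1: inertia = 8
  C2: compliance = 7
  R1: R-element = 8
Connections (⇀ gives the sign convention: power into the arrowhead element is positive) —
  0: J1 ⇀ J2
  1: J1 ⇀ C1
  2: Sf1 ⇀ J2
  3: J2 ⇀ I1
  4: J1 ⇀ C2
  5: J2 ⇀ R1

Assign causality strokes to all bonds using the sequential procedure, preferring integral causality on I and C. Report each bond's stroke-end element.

b2 →Sf1  (Sf1 (Sf) sets flow on bond)
b1 →J1  (C1: C, integral causality)
b3 →I1  (prefer integral on I1)
b4 →J1  (prefer integral on C2)
b0 →J2  (closing 1-jn rule on J1)
b5 →R1  (J2 effort already set via bond 0)

b0 stroke→J2
b1 stroke→J1
b2 stroke→Sf1
b3 stroke→I1
b4 stroke→J1
b5 stroke→R1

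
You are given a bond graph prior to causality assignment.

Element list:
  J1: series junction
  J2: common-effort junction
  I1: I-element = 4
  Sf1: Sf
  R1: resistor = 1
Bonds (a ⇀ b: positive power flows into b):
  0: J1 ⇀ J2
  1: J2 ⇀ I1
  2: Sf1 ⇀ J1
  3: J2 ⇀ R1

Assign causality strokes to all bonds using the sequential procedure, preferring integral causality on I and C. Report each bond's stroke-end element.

bond 2 |Sf1  (Sf1 (Sf) sets flow on bond)
bond 0 |J1  (common-f at J1 fixed by 2)
bond 1 |I1  (I1 outputs flow p/I1)
bond 3 |J2  (only one effort-in slot at J2)

bond 0 stroke at J1
bond 1 stroke at I1
bond 2 stroke at Sf1
bond 3 stroke at J2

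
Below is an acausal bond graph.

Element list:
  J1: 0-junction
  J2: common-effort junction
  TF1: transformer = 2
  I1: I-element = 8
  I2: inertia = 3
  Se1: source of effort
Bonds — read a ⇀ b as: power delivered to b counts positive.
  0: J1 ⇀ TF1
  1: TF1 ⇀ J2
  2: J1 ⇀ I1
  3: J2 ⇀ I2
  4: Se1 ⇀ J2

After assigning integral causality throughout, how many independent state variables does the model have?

bond 4 |J2  (source Se1 imposes e)
bond 1 |TF1  (common-e at J2 fixed by 4)
bond 3 |I2  (J2: bond 4 brought effort, rest push out)
bond 0 |J1  (TF1: transformer flips bond 1)
bond 2 |I1  (J1: bond 0 brought effort, rest push out)

2  (I1, I2 all integral)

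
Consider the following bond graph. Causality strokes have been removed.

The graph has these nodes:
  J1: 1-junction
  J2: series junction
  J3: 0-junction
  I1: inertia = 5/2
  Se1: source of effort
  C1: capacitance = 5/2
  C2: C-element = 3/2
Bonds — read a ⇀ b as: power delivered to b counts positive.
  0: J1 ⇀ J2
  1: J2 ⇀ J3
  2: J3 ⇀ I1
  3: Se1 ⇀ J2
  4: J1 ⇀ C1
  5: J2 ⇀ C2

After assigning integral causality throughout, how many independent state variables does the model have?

3  (C1, C2, I1 all integral)

b3 stroke at J2  (Se1: effort source, stroke at far end)
b2 stroke at I1  (I1 outputs flow p/I1)
b1 stroke at J3  (J3: last free bond brings effort in)
b0 stroke at J2  (J2 flow already set via bond 1)
b5 stroke at J2  (J2: bond 1 brought flow, rest push out)
b4 stroke at J1  (J1 flow already set via bond 0)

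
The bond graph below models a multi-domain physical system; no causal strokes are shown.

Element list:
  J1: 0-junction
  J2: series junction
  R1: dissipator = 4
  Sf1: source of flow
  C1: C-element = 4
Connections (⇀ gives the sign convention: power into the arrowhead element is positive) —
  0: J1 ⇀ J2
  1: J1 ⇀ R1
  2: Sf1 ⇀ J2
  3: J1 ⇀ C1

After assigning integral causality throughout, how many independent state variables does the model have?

#2 stroke→Sf1  (Sf1 (Sf) sets flow on bond)
#0 stroke→J2  (common-f at J2 fixed by 2)
#3 stroke→J1  (prefer integral on C1)
#1 stroke→R1  (J1: bond 3 brought effort, rest push out)

1  (C1 all integral)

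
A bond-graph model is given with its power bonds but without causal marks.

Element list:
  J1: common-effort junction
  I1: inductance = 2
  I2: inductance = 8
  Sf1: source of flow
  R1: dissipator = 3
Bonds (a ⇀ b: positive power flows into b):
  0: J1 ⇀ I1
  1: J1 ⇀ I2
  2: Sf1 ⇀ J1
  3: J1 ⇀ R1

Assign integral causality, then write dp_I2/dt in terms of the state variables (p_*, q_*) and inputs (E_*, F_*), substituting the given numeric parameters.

β2 stroke at Sf1  (Sf1: flow source, stroke at near end)
β0 stroke at I1  (I1 outputs flow p/I1)
β1 stroke at I2  (I2: I, integral causality)
β3 stroke at J1  (only one effort-in slot at J1)

dp_I2/dt = 3*F_Sf1 - 3*p_I1/2 - 3*p_I2/8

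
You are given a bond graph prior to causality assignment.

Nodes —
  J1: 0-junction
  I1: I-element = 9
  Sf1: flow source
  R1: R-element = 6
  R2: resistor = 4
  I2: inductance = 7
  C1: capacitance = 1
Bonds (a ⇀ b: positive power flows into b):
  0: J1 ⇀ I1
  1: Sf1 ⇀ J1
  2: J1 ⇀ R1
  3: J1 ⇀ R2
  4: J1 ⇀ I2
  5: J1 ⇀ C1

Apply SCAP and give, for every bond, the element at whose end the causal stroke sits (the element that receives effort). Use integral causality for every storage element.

β1 stroke→Sf1  (Sf1 (Sf) sets flow on bond)
β0 stroke→I1  (I1 outputs flow p/I1)
β4 stroke→I2  (prefer integral on I2)
β5 stroke→J1  (C1 integral (e out))
β2 stroke→R1  (0-jn J1 has e-setter on 5)
β3 stroke→R2  (J1 effort already set via bond 5)

bond 0 →I1
bond 1 →Sf1
bond 2 →R1
bond 3 →R2
bond 4 →I2
bond 5 →J1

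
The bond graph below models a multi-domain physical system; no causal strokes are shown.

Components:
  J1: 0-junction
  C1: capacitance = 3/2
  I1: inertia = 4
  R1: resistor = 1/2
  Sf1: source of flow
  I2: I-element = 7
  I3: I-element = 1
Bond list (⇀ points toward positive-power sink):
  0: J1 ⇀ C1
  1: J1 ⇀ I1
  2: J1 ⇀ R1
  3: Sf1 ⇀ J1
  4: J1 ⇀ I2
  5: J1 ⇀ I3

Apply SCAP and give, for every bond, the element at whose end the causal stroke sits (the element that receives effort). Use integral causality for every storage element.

#3 |Sf1  (Sf1 (Sf) sets flow on bond)
#0 |J1  (C1: C, integral causality)
#1 |I1  (J1 effort already set via bond 0)
#2 |R1  (J1: bond 0 brought effort, rest push out)
#4 |I2  (J1: bond 0 brought effort, rest push out)
#5 |I3  (0-jn J1 has e-setter on 0)

β0 stroke→J1
β1 stroke→I1
β2 stroke→R1
β3 stroke→Sf1
β4 stroke→I2
β5 stroke→I3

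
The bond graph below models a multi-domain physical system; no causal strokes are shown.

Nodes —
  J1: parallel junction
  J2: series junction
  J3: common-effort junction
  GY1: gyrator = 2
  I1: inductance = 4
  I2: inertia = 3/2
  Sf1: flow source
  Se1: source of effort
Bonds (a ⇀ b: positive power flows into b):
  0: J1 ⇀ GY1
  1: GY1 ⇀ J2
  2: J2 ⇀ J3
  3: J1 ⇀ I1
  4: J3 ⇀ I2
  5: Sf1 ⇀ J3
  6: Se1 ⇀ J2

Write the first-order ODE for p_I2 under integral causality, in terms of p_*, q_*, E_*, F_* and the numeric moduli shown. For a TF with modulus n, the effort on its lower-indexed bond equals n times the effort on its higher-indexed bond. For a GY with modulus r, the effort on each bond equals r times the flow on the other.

b5 stroke at Sf1  (Sf1 (Sf) sets flow on bond)
b6 stroke at J2  (Se1: effort source, stroke at far end)
b3 stroke at I1  (prefer integral on I1)
b0 stroke at J1  (J1 needs exactly one e-in)
b1 stroke at J2  (through GY1, causality inverts; strokes same side of GY1)
b2 stroke at J3  (J2 needs exactly one f-in)
b4 stroke at I2  (J3: bond 2 brought effort, rest push out)

dp_I2/dt = E_Se1 - p_I1/2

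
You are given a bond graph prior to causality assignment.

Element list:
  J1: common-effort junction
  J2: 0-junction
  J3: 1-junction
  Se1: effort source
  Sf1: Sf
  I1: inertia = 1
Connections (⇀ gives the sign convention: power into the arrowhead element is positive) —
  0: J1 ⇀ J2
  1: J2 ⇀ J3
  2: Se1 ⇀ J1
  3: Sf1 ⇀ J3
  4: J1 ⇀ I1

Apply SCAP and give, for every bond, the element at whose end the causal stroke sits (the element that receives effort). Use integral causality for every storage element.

b0 |J2
b1 |J3
b2 |J1
b3 |Sf1
b4 |I1

β2 stroke at J1  (Se1 (Se) sets effort on bond)
β3 stroke at Sf1  (Sf1 (Sf) sets flow on bond)
β0 stroke at J2  (J1: bond 2 brought effort, rest push out)
β4 stroke at I1  (common-e at J1 fixed by 2)
β1 stroke at J3  (0-jn J2 has e-setter on 0)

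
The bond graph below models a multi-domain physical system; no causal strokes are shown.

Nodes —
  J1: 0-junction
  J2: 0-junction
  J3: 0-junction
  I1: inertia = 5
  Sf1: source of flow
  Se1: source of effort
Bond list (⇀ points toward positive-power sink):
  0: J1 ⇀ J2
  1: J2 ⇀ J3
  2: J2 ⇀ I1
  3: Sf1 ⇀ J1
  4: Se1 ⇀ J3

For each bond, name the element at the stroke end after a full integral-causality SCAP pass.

β0 stroke at J1
β1 stroke at J2
β2 stroke at I1
β3 stroke at Sf1
β4 stroke at J3

#3 stroke at Sf1  (source Sf1 imposes f)
#4 stroke at J3  (Se1 (Se) sets effort on bond)
#0 stroke at J1  (J1 needs exactly one e-in)
#1 stroke at J2  (0-jn J3 has e-setter on 4)
#2 stroke at I1  (J2 effort already set via bond 1)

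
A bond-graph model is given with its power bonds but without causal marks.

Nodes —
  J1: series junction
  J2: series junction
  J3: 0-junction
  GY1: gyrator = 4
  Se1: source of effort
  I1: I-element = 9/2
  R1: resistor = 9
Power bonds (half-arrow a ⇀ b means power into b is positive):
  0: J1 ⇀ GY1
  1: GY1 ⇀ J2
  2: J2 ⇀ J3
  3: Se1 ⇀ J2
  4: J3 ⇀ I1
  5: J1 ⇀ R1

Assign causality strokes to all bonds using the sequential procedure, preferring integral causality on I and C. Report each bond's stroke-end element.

β3 stroke at J2  (Se1 fixes effort; stroke away)
β4 stroke at I1  (I1 integral (f out))
β2 stroke at J3  (only one effort-in slot at J3)
β1 stroke at J2  (J2 flow already set via bond 2)
β0 stroke at J1  (GY1: gyrator matches bond 1)
β5 stroke at R1  (J1: last free bond brings flow in)

β0 stroke at J1
β1 stroke at J2
β2 stroke at J3
β3 stroke at J2
β4 stroke at I1
β5 stroke at R1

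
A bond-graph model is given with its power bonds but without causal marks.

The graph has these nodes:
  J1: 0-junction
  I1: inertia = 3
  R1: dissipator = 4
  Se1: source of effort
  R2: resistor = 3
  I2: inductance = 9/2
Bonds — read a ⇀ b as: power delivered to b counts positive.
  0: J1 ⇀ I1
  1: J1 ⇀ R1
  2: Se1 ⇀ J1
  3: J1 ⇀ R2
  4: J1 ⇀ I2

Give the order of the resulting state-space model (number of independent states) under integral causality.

bond 2 stroke→J1  (source Se1 imposes e)
bond 0 stroke→I1  (0-jn J1 has e-setter on 2)
bond 1 stroke→R1  (J1: bond 2 brought effort, rest push out)
bond 3 stroke→R2  (0-jn J1 has e-setter on 2)
bond 4 stroke→I2  (common-e at J1 fixed by 2)

2  (I1, I2 all integral)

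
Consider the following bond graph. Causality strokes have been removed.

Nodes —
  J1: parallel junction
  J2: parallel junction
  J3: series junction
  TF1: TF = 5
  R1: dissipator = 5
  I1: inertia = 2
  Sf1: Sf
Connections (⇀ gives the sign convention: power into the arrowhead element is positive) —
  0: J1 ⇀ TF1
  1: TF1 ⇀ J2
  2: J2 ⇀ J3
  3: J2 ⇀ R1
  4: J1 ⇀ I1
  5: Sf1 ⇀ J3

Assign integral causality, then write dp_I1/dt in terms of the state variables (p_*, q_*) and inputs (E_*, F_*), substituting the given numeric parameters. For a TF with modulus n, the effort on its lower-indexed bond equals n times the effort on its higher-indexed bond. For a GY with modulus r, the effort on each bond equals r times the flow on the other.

β5 stroke→Sf1  (Sf1 fixes flow; stroke at Sf1)
β2 stroke→J3  (J3 flow already set via bond 5)
β4 stroke→I1  (I1 outputs flow p/I1)
β0 stroke→J1  (only one effort-in slot at J1)
β1 stroke→TF1  (TF TF1: opposite of bond 0)
β3 stroke→J2  (J2: last free bond brings effort in)

dp_I1/dt = -25*F_Sf1 - 125*p_I1/2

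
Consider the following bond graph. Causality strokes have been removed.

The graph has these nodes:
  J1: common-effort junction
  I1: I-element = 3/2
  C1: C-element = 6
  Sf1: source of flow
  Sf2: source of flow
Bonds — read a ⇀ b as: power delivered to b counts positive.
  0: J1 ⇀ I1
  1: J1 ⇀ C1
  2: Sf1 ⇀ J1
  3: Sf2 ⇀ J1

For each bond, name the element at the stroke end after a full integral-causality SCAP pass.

b2 →Sf1  (Sf1: flow source, stroke at near end)
b3 →Sf2  (source Sf2 imposes f)
b0 →I1  (I1 outputs flow p/I1)
b1 →J1  (J1 needs exactly one e-in)

b0 stroke at I1
b1 stroke at J1
b2 stroke at Sf1
b3 stroke at Sf2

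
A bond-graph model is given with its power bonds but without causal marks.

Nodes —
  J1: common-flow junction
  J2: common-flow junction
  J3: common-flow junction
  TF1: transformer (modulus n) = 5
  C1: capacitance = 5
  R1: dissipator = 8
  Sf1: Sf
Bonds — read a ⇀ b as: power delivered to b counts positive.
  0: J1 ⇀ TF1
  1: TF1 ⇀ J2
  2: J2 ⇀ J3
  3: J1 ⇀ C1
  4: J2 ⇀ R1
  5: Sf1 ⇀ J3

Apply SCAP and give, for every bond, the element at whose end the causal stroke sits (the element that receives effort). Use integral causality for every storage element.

β5 stroke→Sf1  (source Sf1 imposes f)
β2 stroke→J3  (common-f at J3 fixed by 5)
β1 stroke→J2  (1-jn J2 has f-setter on 2)
β4 stroke→J2  (J2 flow already set via bond 2)
β0 stroke→TF1  (TF1: transformer flips bond 1)
β3 stroke→J1  (J1 flow already set via bond 0)

β0 stroke at TF1
β1 stroke at J2
β2 stroke at J3
β3 stroke at J1
β4 stroke at J2
β5 stroke at Sf1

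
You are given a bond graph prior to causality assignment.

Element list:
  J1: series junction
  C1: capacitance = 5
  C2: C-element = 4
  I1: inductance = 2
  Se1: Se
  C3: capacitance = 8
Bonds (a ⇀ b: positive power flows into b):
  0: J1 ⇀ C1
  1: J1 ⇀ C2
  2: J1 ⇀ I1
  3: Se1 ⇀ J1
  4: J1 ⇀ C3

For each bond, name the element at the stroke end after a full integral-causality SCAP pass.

#3 stroke→J1  (Se1: effort source, stroke at far end)
#0 stroke→J1  (C1 integral (e out))
#1 stroke→J1  (C2 integral (e out))
#2 stroke→I1  (prefer integral on I1)
#4 stroke→J1  (1-jn J1 has f-setter on 2)

b0 stroke at J1
b1 stroke at J1
b2 stroke at I1
b3 stroke at J1
b4 stroke at J1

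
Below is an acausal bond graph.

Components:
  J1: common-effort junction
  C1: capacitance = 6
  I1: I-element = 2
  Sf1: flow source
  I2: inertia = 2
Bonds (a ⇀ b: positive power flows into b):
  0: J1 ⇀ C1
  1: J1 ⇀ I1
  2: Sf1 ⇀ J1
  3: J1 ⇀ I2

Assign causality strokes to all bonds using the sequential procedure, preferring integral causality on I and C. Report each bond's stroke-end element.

b0 |J1
b1 |I1
b2 |Sf1
b3 |I2

β2 stroke→Sf1  (source Sf1 imposes f)
β0 stroke→J1  (C1 outputs effort q/C1)
β1 stroke→I1  (J1 effort already set via bond 0)
β3 stroke→I2  (J1 effort already set via bond 0)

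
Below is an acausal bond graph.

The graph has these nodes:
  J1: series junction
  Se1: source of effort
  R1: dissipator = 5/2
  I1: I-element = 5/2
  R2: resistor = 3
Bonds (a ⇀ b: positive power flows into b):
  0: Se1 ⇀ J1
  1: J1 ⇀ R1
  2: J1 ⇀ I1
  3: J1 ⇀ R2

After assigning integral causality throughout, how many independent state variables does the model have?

β0 stroke→J1  (Se1 (Se) sets effort on bond)
β2 stroke→I1  (I1 outputs flow p/I1)
β1 stroke→J1  (1-jn J1 has f-setter on 2)
β3 stroke→J1  (J1 flow already set via bond 2)

1  (I1 all integral)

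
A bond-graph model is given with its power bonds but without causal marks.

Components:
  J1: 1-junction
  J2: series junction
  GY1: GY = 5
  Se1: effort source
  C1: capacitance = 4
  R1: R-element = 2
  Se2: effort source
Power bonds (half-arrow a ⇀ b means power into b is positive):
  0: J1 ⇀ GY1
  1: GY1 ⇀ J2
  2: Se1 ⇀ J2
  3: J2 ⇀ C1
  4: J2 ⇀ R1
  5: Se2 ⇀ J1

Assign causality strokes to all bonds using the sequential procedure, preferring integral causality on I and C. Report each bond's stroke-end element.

β0 |GY1
β1 |GY1
β2 |J2
β3 |J2
β4 |J2
β5 |J1

β2 stroke at J2  (Se1 fixes effort; stroke away)
β5 stroke at J1  (Se2 fixes effort; stroke away)
β0 stroke at GY1  (closing 1-jn rule on J1)
β1 stroke at GY1  (GY1 both-in/both-out from 0)
β3 stroke at J2  (common-f at J2 fixed by 1)
β4 stroke at J2  (common-f at J2 fixed by 1)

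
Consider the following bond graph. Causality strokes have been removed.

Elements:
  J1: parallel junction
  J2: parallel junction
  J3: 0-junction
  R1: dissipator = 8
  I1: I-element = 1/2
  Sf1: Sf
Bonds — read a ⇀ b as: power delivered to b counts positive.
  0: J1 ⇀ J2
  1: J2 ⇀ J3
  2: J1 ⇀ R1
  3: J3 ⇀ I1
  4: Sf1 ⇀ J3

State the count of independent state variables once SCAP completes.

β4 stroke→Sf1  (source Sf1 imposes f)
β3 stroke→I1  (I1 outputs flow p/I1)
β1 stroke→J3  (J3: last free bond brings effort in)
β0 stroke→J2  (J2: last free bond brings effort in)
β2 stroke→J1  (closing 0-jn rule on J1)

1  (I1 all integral)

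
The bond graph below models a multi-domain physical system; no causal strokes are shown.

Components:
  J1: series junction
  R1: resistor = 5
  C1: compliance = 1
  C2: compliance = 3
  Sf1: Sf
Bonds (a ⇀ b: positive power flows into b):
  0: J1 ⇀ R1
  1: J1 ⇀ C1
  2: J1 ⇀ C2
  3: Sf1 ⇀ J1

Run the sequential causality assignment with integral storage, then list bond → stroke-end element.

#0 |J1
#1 |J1
#2 |J1
#3 |Sf1

b3 |Sf1  (Sf1 (Sf) sets flow on bond)
b0 |J1  (J1: bond 3 brought flow, rest push out)
b1 |J1  (J1 flow already set via bond 3)
b2 |J1  (1-jn J1 has f-setter on 3)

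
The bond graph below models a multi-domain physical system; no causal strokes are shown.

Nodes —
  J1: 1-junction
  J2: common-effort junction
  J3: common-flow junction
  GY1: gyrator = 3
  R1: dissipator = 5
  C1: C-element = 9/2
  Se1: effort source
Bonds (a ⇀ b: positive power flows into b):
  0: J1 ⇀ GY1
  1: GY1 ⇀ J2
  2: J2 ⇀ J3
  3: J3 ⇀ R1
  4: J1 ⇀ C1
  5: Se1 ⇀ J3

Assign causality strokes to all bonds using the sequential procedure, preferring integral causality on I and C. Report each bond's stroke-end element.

bond 5 stroke→J3  (Se1: effort source, stroke at far end)
bond 4 stroke→J1  (C1 integral (e out))
bond 0 stroke→GY1  (closing 1-jn rule on J1)
bond 1 stroke→GY1  (through GY1, causality inverts; strokes same side of GY1)
bond 2 stroke→J2  (J2: last free bond brings effort in)
bond 3 stroke→J3  (1-jn J3 has f-setter on 2)

β0 stroke→GY1
β1 stroke→GY1
β2 stroke→J2
β3 stroke→J3
β4 stroke→J1
β5 stroke→J3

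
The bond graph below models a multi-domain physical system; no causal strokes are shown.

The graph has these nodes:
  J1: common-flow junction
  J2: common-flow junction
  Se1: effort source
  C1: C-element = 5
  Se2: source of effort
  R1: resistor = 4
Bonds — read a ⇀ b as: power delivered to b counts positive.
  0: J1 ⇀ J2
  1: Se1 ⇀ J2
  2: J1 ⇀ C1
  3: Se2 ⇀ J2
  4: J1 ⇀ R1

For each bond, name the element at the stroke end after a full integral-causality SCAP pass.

b0 stroke at J1
b1 stroke at J2
b2 stroke at J1
b3 stroke at J2
b4 stroke at R1

β1 →J2  (Se1 (Se) sets effort on bond)
β3 →J2  (Se2 fixes effort; stroke away)
β0 →J1  (closing 1-jn rule on J2)
β2 →J1  (prefer integral on C1)
β4 →R1  (J1: last free bond brings flow in)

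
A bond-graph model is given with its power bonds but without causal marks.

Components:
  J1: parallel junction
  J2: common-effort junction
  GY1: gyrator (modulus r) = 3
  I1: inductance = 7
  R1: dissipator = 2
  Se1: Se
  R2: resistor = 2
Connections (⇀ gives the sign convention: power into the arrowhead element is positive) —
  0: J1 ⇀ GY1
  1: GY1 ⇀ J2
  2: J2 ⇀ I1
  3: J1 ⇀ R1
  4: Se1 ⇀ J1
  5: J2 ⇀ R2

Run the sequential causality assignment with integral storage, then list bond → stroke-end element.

b4 stroke at J1  (Se1 (Se) sets effort on bond)
b0 stroke at GY1  (J1 effort already set via bond 4)
b3 stroke at R1  (J1 effort already set via bond 4)
b1 stroke at GY1  (GY GY1: same side as bond 0)
b2 stroke at I1  (I1 outputs flow p/I1)
b5 stroke at J2  (J2: last free bond brings effort in)

β0 stroke→GY1
β1 stroke→GY1
β2 stroke→I1
β3 stroke→R1
β4 stroke→J1
β5 stroke→J2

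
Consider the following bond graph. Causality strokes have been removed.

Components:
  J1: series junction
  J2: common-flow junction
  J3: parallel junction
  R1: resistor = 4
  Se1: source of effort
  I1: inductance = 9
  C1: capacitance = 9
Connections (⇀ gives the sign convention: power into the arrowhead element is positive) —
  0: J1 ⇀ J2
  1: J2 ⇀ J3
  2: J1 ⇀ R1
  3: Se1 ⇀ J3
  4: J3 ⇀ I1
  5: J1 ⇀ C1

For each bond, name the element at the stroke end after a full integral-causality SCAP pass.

bond 3 stroke at J3  (source Se1 imposes e)
bond 1 stroke at J2  (J3 effort already set via bond 3)
bond 4 stroke at I1  (J3 effort already set via bond 3)
bond 0 stroke at J1  (J2 needs exactly one f-in)
bond 5 stroke at J1  (C1 integral (e out))
bond 2 stroke at R1  (only one flow-in slot at J1)

bond 0 stroke→J1
bond 1 stroke→J2
bond 2 stroke→R1
bond 3 stroke→J3
bond 4 stroke→I1
bond 5 stroke→J1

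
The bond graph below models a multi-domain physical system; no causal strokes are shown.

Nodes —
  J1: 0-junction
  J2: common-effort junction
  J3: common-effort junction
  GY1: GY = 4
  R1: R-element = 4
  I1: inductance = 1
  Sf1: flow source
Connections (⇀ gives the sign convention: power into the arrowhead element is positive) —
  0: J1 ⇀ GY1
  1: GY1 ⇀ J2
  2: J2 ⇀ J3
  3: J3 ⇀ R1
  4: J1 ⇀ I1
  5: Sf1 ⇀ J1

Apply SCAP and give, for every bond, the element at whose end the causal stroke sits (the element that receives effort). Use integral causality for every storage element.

#0 |J1
#1 |J2
#2 |J3
#3 |R1
#4 |I1
#5 |Sf1

b5 stroke at Sf1  (source Sf1 imposes f)
b4 stroke at I1  (prefer integral on I1)
b0 stroke at J1  (closing 0-jn rule on J1)
b1 stroke at J2  (GY1: gyrator matches bond 0)
b2 stroke at J3  (0-jn J2 has e-setter on 1)
b3 stroke at R1  (J3 effort already set via bond 2)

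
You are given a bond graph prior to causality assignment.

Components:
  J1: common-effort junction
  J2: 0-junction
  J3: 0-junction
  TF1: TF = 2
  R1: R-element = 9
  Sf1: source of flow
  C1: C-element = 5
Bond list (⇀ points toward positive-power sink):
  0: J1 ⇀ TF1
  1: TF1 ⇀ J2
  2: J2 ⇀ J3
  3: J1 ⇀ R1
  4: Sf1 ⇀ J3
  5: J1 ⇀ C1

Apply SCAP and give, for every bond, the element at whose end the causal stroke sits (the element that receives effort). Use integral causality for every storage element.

#4 stroke at Sf1  (Sf1 (Sf) sets flow on bond)
#2 stroke at J3  (J3 needs exactly one e-in)
#1 stroke at J2  (J2: last free bond brings effort in)
#0 stroke at TF1  (TF TF1: opposite of bond 1)
#5 stroke at J1  (C1 outputs effort q/C1)
#3 stroke at R1  (common-e at J1 fixed by 5)

bond 0 stroke→TF1
bond 1 stroke→J2
bond 2 stroke→J3
bond 3 stroke→R1
bond 4 stroke→Sf1
bond 5 stroke→J1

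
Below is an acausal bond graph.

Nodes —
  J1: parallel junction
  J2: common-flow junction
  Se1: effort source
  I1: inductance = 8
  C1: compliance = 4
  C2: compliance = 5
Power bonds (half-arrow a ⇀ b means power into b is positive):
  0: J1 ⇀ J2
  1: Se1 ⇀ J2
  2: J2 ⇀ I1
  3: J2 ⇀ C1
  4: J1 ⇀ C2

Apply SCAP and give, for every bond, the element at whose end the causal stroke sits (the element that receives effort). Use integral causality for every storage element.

#1 |J2  (source Se1 imposes e)
#2 |I1  (I1 outputs flow p/I1)
#0 |J2  (1-jn J2 has f-setter on 2)
#3 |J2  (1-jn J2 has f-setter on 2)
#4 |J1  (J1 needs exactly one e-in)

β0 stroke at J2
β1 stroke at J2
β2 stroke at I1
β3 stroke at J2
β4 stroke at J1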